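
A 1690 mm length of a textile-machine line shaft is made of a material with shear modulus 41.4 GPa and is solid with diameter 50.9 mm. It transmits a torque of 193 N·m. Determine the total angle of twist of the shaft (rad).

J = πd⁴/32 = π(0.0509)⁴/32 = 6.590×10^-7 m⁴.
θ = T·L/(G·J) = 193.0 × 1.69 / (41.4×10⁹ × 6.590×10^-7) = 0.01196 rad.

0.0120 rad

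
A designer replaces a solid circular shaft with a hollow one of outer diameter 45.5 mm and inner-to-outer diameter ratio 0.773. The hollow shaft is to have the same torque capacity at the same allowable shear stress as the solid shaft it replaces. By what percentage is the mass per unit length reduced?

46.0 %

Equal τ_max and T ⇒ the solid shaft needs d_s³ = d_o³(1−k⁴), so d_s = 45.5·(1−0.773⁴)^(1/3) = 39.27 mm.
Area ratio A_h/A_s = d_o²(1−k²)/d_s² = (1−k²)/(1−k⁴)^(2/3) = 0.5403.
Mass saving = 1 − 0.5403 = 46.0 %.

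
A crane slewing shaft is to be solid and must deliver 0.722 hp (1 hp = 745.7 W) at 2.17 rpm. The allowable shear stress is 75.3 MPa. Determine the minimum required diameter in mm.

ω = 2π·2.17/60 = 0.2272 rad/s, so T = P/ω = 0.722×745.7 / 0.2272 = 2369 N·m.
For a solid shaft τ_max = 16T/(πd³), so d = (16T/(π τ_allow))^(1/3) = (16·2369/(π·7.53×10^7))^(1/3) = 0.05432 m.

54.3 mm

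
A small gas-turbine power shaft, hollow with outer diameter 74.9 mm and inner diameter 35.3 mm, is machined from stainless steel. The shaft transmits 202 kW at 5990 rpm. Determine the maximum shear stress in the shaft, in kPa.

4110 kPa

ω = 2π·5990/60 = 627.3 rad/s, so T = P/ω = 202×10³ / 627.3 = 322.0 N·m.
J = π(d_o⁴ − d_i⁴)/32 = π(0.0749⁴ − 0.0353⁴)/32 = 2.937×10^-6 m⁴.
τ_max = T·r/J = 322.0 × 0.0375 / 2.937×10^-6 = 4.106×10^6 Pa.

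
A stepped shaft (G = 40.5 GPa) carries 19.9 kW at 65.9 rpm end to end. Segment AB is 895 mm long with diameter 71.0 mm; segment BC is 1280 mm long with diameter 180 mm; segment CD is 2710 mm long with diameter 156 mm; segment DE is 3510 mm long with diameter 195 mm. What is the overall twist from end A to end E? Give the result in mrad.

ω = 2π·65.9/60 = 6.901 rad/s, so T = P/ω = 19.9×10³ / 6.901 = 2884 N·m.
J_AB = π(0.0710)⁴/32 = 2.49×10^-6 m⁴; J_BC = π(0.180)⁴/32 = 1.03×10^-4 m⁴; J_CD = π(0.156)⁴/32 = 5.81×10^-5 m⁴; J_DE = π(0.195)⁴/32 = 1.42×10^-4 m⁴.
θ = (T/G)·Σ L_i/J_i = (2884/40.5×10⁹)·(0.895/2.49×10^-6 + 1.28/1.03×10^-4 + 2.71/5.81×10^-5 + 3.51/1.42×10^-4) = 0.03151 rad.

31.5 mrad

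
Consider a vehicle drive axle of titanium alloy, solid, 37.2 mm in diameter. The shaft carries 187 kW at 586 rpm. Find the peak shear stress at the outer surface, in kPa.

301000 kPa

ω = 2π·586/60 = 61.37 rad/s, so T = P/ω = 187×10³ / 61.37 = 3047 N·m.
J = πd⁴/32 = π(0.0372)⁴/32 = 1.880×10^-7 m⁴.
τ_max = T·r/J = 3047 × 0.0186 / 1.880×10^-7 = 3.015×10^8 Pa.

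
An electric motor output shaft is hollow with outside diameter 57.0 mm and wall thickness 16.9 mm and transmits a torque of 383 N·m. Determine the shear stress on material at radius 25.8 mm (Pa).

9.80e6 Pa

J = π(d_o⁴ − d_i⁴)/32 = π(0.0570⁴ − 0.0232⁴)/32 = 1.008×10^-6 m⁴.
Shear stress varies linearly with radius: τ = T·r/J = 383.0 × 0.0258 / 1.008×10^-6 = 9.804×10^6 Pa.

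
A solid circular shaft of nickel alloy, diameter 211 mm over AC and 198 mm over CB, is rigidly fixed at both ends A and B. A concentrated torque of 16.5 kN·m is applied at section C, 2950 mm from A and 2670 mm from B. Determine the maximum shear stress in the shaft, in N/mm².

5.00 N/mm²

Compatibility: T_A·a/J_AC = T_B·b/J_CB with T_A + T_B = T₀.
J_AC = 1.95×10^-4 m⁴, J_CB = 1.51×10^-4 m⁴, so T_A = T₀·(J_AC/a)/((J_AC/a)+(J_CB/b)) = 8887 N·m, T_B = 7613 N·m.
τ in each portion: τ_AC = 4.82×10^6 Pa, τ_CB = 5.00×10^6 Pa; maximum is in CB.
τ_max = T_CB·r/J = 7613·0.0990/1.51×10^-4 = 4.995×10^6 Pa.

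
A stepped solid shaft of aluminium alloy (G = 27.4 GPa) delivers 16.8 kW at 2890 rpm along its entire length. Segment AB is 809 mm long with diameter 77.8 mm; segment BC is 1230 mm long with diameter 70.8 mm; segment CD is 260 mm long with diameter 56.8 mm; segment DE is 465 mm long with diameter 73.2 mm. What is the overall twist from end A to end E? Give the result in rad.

0.00232 rad

ω = 2π·2890/60 = 302.6 rad/s, so T = P/ω = 16.8×10³ / 302.6 = 55.51 N·m.
J_AB = π(0.0778)⁴/32 = 3.60×10^-6 m⁴; J_BC = π(0.0708)⁴/32 = 2.47×10^-6 m⁴; J_CD = π(0.0568)⁴/32 = 1.02×10^-6 m⁴; J_DE = π(0.0732)⁴/32 = 2.82×10^-6 m⁴.
θ = (T/G)·Σ L_i/J_i = (55.51/27.4×10⁹)·(0.809/3.60×10^-6 + 1.23/2.47×10^-6 + 0.260/1.02×10^-6 + 0.465/2.82×10^-6) = 2.316×10^-3 rad.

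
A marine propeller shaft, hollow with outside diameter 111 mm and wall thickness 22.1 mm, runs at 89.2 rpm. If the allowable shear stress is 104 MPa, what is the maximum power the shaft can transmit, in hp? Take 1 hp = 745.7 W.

304 hp

J = π(d_o⁴ − d_i⁴)/32 = π(0.111⁴ − 0.0668⁴)/32 = 1.295×10^-5 m⁴.
T_max = τ_allow·J/r = 1.04×10^8 × 1.295×10^-5 / 0.0555 = 24260 N·m.
ω = 2π·89.2/60 = 9.341 rad/s, so P_max = T_max·ω = 2.267×10^5 W.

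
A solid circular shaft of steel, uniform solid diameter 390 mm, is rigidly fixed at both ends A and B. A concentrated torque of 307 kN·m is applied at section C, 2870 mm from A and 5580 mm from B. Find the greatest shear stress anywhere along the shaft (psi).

With uniform GJ and both ends fixed, compatibility θ_AC = θ_CB gives T_A·a = T_B·b, together with T_A + T_B = T₀.
T_A = T₀·b/(a+b) = 307000·5580/8450 = 202700 N·m; T_B = 104300 N·m.
τ in each portion: τ_AC = 1.74×10^7 Pa, τ_CB = 8.95×10^6 Pa; maximum is in AC.
τ_max = T_AC·r/J = 202700·0.195/2.27×10^-3 = 1.741×10^7 Pa.

2520 psi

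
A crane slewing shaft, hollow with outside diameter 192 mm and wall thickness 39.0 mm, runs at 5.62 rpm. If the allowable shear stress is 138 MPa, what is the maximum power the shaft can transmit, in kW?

J = π(d_o⁴ − d_i⁴)/32 = π(0.192⁴ − 0.114⁴)/32 = 1.168×10^-4 m⁴.
T_max = τ_allow·J/r = 1.38×10^8 × 1.168×10^-4 / 0.0960 = 167900 N·m.
ω = 2π·5.62/60 = 0.5885 rad/s, so P_max = T_max·ω = 9.884×10^4 W.

98.8 kW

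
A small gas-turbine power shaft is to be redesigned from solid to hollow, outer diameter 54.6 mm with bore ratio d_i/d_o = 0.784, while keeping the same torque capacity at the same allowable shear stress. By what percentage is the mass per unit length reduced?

Equal τ_max and T ⇒ the solid shaft needs d_s³ = d_o³(1−k⁴), so d_s = 54.6·(1−0.784⁴)^(1/3) = 46.61 mm.
Area ratio A_h/A_s = d_o²(1−k²)/d_s² = (1−k²)/(1−k⁴)^(2/3) = 0.5287.
Mass saving = 1 − 0.5287 = 47.1 %.

47.1 %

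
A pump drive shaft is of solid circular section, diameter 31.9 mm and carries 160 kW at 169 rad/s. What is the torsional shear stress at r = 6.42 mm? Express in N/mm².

ω = 169 rad/s, so T = P/ω = 160×10³ / 169.0 = 946.7 N·m.
J = πd⁴/32 = π(0.0319)⁴/32 = 1.017×10^-7 m⁴.
Shear stress varies linearly with radius: τ = T·r/J = 946.7 × 0.00642 / 1.017×10^-7 = 5.979×10^7 Pa.

59.8 N/mm²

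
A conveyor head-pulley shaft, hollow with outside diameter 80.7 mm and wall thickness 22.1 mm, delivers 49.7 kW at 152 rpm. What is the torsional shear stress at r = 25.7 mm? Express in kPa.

20100 kPa

ω = 2π·152/60 = 15.92 rad/s, so T = P/ω = 49.7×10³ / 15.92 = 3122 N·m.
J = π(d_o⁴ − d_i⁴)/32 = π(0.0807⁴ − 0.0365⁴)/32 = 3.990×10^-6 m⁴.
Shear stress varies linearly with radius: τ = T·r/J = 3122 × 0.0257 / 3.990×10^-6 = 2.011×10^7 Pa.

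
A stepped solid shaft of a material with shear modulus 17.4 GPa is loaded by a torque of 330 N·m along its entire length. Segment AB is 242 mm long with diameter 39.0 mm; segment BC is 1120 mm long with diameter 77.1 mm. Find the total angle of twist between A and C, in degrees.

1.51°

J_AB = π(0.0390)⁴/32 = 2.27×10^-7 m⁴; J_BC = π(0.0771)⁴/32 = 3.47×10^-6 m⁴.
θ = (T/G)·Σ L_i/J_i = (330.0/17.4×10⁹)·(0.242/2.27×10^-7 + 1.12/3.47×10^-6) = 0.02633 rad.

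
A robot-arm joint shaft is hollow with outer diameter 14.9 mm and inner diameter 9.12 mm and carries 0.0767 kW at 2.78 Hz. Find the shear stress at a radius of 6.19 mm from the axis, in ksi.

ω = 2π·2.78 = 17.47 rad/s, so T = P/ω = 0.0767×10³ / 17.47 = 4.391 N·m.
J = π(d_o⁴ − d_i⁴)/32 = π(0.0149⁴ − 0.00912⁴)/32 = 4.160×10^-9 m⁴.
Shear stress varies linearly with radius: τ = T·r/J = 4.391 × 0.00619 / 4.160×10^-9 = 6.534×10^6 Pa.

0.948 ksi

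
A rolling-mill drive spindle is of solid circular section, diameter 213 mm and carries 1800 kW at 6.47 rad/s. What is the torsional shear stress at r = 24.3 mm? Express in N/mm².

33.5 N/mm²

ω = 6.47 rad/s, so T = P/ω = 1800×10³ / 6.470 = 278200 N·m.
J = πd⁴/32 = π(0.213)⁴/32 = 2.021×10^-4 m⁴.
Shear stress varies linearly with radius: τ = T·r/J = 278200 × 0.0243 / 2.021×10^-4 = 3.345×10^7 Pa.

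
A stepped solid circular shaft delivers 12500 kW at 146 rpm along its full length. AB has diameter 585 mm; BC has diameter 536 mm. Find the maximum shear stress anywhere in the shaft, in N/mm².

27.0 N/mm²

ω = 2π·146/60 = 15.29 rad/s, so T = P/ω = 12500×10³ / 15.29 = 817600 N·m.
Under the same torque, τ_max = 16T/(πd³) is largest where d is smallest — segment BC (d = 536 mm).
τ_max = 16·817600/(π·(0.536)³) = 2.704×10^7 Pa.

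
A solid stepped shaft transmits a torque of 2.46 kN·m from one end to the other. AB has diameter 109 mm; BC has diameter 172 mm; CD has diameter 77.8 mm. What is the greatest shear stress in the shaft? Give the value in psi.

Under the same torque, τ_max = 16T/(πd³) is largest where d is smallest — segment CD (d = 77.8 mm).
τ_max = 16·2460/(π·(0.0778)³) = 2.661×10^7 Pa.

3860 psi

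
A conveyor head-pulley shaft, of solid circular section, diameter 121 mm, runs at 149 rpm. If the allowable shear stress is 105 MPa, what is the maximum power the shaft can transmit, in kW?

570 kW

J = πd⁴/32 = π(0.121)⁴/32 = 2.104×10^-5 m⁴.
T_max = τ_allow·J/r = 1.05×10^8 × 2.104×10^-5 / 0.0605 = 36520 N·m.
ω = 2π·149/60 = 15.60 rad/s, so P_max = T_max·ω = 5.699×10^5 W.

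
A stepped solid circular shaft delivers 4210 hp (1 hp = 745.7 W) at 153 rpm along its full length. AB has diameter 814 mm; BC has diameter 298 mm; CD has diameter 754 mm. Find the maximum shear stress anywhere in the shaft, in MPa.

ω = 2π·153/60 = 16.02 rad/s, so T = P/ω = 4210×745.7 / 16.02 = 195900 N·m.
Under the same torque, τ_max = 16T/(πd³) is largest where d is smallest — segment BC (d = 298 mm).
τ_max = 16·195900/(π·(0.298)³) = 3.771×10^7 Pa.

37.7 MPa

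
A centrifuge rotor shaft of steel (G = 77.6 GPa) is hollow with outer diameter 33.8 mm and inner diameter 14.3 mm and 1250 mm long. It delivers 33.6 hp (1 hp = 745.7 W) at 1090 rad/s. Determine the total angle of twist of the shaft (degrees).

ω = 1090 rad/s, so T = P/ω = 33.6×745.7 / 1090 = 22.99 N·m.
J = π(d_o⁴ − d_i⁴)/32 = π(0.0338⁴ − 0.0143⁴)/32 = 1.240×10^-7 m⁴.
θ = T·L/(G·J) = 22.99 × 1.25 / (77.6×10⁹ × 1.240×10^-7) = 2.985×10^-3 rad.

0.171°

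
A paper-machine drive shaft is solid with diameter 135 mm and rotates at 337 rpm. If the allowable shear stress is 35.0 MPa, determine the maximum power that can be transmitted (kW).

597 kW

J = πd⁴/32 = π(0.135)⁴/32 = 3.261×10^-5 m⁴.
T_max = τ_allow·J/r = 3.50×10^7 × 3.261×10^-5 / 0.0675 = 16910 N·m.
ω = 2π·337/60 = 35.29 rad/s, so P_max = T_max·ω = 5.967×10^5 W.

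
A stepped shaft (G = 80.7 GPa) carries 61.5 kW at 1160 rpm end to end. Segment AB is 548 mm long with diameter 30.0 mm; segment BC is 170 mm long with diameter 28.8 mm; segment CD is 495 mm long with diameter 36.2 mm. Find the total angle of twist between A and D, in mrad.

77.4 mrad

ω = 2π·1160/60 = 121.5 rad/s, so T = P/ω = 61.5×10³ / 121.5 = 506.3 N·m.
J_AB = π(0.0300)⁴/32 = 7.95×10^-8 m⁴; J_BC = π(0.0288)⁴/32 = 6.75×10^-8 m⁴; J_CD = π(0.0362)⁴/32 = 1.69×10^-7 m⁴.
θ = (T/G)·Σ L_i/J_i = (506.3/80.7×10⁹)·(0.548/7.95×10^-8 + 0.170/6.75×10^-8 + 0.495/1.69×10^-7) = 0.07744 rad.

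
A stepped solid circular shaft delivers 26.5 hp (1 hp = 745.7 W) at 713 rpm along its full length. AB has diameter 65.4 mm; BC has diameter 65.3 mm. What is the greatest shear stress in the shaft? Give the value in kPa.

ω = 2π·713/60 = 74.67 rad/s, so T = P/ω = 26.5×745.7 / 74.67 = 264.7 N·m.
Under the same torque, τ_max = 16T/(πd³) is largest where d is smallest — segment BC (d = 65.3 mm).
τ_max = 16·264.7/(π·(0.0653)³) = 4.841×10^6 Pa.

4840 kPa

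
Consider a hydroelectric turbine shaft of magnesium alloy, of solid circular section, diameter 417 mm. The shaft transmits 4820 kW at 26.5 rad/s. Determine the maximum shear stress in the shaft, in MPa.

12.8 MPa

ω = 26.5 rad/s, so T = P/ω = 4820×10³ / 26.50 = 181900 N·m.
J = πd⁴/32 = π(0.417)⁴/32 = 2.969×10^-3 m⁴.
τ_max = T·r/J = 181900 × 0.208 / 2.969×10^-3 = 1.278×10^7 Pa.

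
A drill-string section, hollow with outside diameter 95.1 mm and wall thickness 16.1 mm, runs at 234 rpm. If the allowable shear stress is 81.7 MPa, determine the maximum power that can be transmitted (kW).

J = π(d_o⁴ − d_i⁴)/32 = π(0.0951⁴ − 0.0629⁴)/32 = 6.493×10^-6 m⁴.
T_max = τ_allow·J/r = 8.17×10^7 × 6.493×10^-6 / 0.0475 = 11160 N·m.
ω = 2π·234/60 = 24.50 rad/s, so P_max = T_max·ω = 2.734×10^5 W.

273 kW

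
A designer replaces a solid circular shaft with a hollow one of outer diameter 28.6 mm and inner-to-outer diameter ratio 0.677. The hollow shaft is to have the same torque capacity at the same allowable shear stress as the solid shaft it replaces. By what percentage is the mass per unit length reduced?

36.6 %

Equal τ_max and T ⇒ the solid shaft needs d_s³ = d_o³(1−k⁴), so d_s = 28.6·(1−0.677⁴)^(1/3) = 26.44 mm.
Area ratio A_h/A_s = d_o²(1−k²)/d_s² = (1−k²)/(1−k⁴)^(2/3) = 0.6339.
Mass saving = 1 − 0.6339 = 36.6 %.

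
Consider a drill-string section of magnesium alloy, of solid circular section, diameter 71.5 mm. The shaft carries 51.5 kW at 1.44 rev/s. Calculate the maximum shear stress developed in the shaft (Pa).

ω = 2π·1.44 = 9.048 rad/s, so T = P/ω = 51.5×10³ / 9.048 = 5692 N·m.
J = πd⁴/32 = π(0.0715)⁴/32 = 2.566×10^-6 m⁴.
τ_max = T·r/J = 5692 × 0.0357 / 2.566×10^-6 = 7.931×10^7 Pa.

7.93e7 Pa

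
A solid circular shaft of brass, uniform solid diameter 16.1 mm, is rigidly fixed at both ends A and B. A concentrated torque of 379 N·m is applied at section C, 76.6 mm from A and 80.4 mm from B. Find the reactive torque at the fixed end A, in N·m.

With uniform GJ and both ends fixed, compatibility θ_AC = θ_CB gives T_A·a = T_B·b, together with T_A + T_B = T₀.
T_A = T₀·b/(a+b) = 379.0·80.4/157.0 = 194.1 N·m; T_B = 184.9 N·m.

194 N·m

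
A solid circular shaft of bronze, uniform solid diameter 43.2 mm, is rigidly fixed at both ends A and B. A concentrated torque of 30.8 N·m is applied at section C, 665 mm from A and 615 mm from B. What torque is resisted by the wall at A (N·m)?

14.8 N·m

With uniform GJ and both ends fixed, compatibility θ_AC = θ_CB gives T_A·a = T_B·b, together with T_A + T_B = T₀.
T_A = T₀·b/(a+b) = 30.80·615/1280 = 14.80 N·m; T_B = 16.00 N·m.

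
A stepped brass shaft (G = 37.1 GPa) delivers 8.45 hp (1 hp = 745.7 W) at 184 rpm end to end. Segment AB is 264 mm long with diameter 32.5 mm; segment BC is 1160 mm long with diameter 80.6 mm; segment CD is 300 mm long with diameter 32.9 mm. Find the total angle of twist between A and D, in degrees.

2.68°

ω = 2π·184/60 = 19.27 rad/s, so T = P/ω = 8.45×745.7 / 19.27 = 327.0 N·m.
J_AB = π(0.0325)⁴/32 = 1.10×10^-7 m⁴; J_BC = π(0.0806)⁴/32 = 4.14×10^-6 m⁴; J_CD = π(0.0329)⁴/32 = 1.15×10^-7 m⁴.
θ = (T/G)·Σ L_i/J_i = (327.0/37.1×10⁹)·(0.264/1.10×10^-7 + 1.16/4.14×10^-6 + 0.300/1.15×10^-7) = 0.04670 rad.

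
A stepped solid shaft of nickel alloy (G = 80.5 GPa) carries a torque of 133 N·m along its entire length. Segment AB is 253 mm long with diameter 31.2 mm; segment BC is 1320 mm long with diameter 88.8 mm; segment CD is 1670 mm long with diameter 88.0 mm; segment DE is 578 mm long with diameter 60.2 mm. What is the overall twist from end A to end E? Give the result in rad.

0.00606 rad

J_AB = π(0.0312)⁴/32 = 9.30×10^-8 m⁴; J_BC = π(0.0888)⁴/32 = 6.10×10^-6 m⁴; J_CD = π(0.0880)⁴/32 = 5.89×10^-6 m⁴; J_DE = π(0.0602)⁴/32 = 1.29×10^-6 m⁴.
θ = (T/G)·Σ L_i/J_i = (133.0/80.5×10⁹)·(0.253/9.30×10^-8 + 1.32/6.10×10^-6 + 1.67/5.89×10^-6 + 0.578/1.29×10^-6) = 6.060×10^-3 rad.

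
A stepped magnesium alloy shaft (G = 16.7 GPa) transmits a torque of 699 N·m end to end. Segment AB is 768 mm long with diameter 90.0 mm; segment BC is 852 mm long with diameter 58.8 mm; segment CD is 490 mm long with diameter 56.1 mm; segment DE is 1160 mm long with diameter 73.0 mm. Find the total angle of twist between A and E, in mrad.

73.9 mrad

J_AB = π(0.0900)⁴/32 = 6.44×10^-6 m⁴; J_BC = π(0.0588)⁴/32 = 1.17×10^-6 m⁴; J_CD = π(0.0561)⁴/32 = 9.72×10^-7 m⁴; J_DE = π(0.0730)⁴/32 = 2.79×10^-6 m⁴.
θ = (T/G)·Σ L_i/J_i = (699.0/16.7×10⁹)·(0.768/6.44×10^-6 + 0.852/1.17×10^-6 + 0.490/9.72×10^-7 + 1.16/2.79×10^-6) = 0.07388 rad.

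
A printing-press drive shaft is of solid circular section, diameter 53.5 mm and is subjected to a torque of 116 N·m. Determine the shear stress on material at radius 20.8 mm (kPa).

3000 kPa

J = πd⁴/32 = π(0.0535)⁴/32 = 8.043×10^-7 m⁴.
Shear stress varies linearly with radius: τ = T·r/J = 116.0 × 0.0208 / 8.043×10^-7 = 3.000×10^6 Pa.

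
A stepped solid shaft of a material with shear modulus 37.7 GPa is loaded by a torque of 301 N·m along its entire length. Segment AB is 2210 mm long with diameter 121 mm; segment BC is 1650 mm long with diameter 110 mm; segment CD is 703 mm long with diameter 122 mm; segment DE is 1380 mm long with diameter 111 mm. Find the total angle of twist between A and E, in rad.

0.00275 rad

J_AB = π(0.121)⁴/32 = 2.10×10^-5 m⁴; J_BC = π(0.110)⁴/32 = 1.44×10^-5 m⁴; J_CD = π(0.122)⁴/32 = 2.17×10^-5 m⁴; J_DE = π(0.111)⁴/32 = 1.49×10^-5 m⁴.
θ = (T/G)·Σ L_i/J_i = (301.0/37.7×10⁹)·(2.21/2.10×10^-5 + 1.65/1.44×10^-5 + 0.703/2.17×10^-5 + 1.38/1.49×10^-5) = 2.752×10^-3 rad.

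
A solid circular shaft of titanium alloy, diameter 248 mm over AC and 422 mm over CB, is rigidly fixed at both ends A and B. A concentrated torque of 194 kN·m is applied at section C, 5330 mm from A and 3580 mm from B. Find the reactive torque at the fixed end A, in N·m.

Compatibility: T_A·a/J_AC = T_B·b/J_CB with T_A + T_B = T₀.
J_AC = 3.71×10^-4 m⁴, J_CB = 3.11×10^-3 m⁴, so T_A = T₀·(J_AC/a)/((J_AC/a)+(J_CB/b)) = 14390 N·m, T_B = 179600 N·m.

14400 N·m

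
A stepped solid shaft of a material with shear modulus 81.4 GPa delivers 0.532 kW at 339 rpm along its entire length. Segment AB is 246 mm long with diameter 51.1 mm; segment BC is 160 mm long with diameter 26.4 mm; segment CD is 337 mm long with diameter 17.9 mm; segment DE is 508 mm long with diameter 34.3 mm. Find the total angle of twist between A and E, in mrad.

ω = 2π·339/60 = 35.50 rad/s, so T = P/ω = 0.532×10³ / 35.50 = 14.99 N·m.
J_AB = π(0.0511)⁴/32 = 6.69×10^-7 m⁴; J_BC = π(0.0264)⁴/32 = 4.77×10^-8 m⁴; J_CD = π(0.0179)⁴/32 = 1.01×10^-8 m⁴; J_DE = π(0.0343)⁴/32 = 1.36×10^-7 m⁴.
θ = (T/G)·Σ L_i/J_i = (14.99/81.4×10⁹)·(0.246/6.69×10^-7 + 0.160/4.77×10^-8 + 0.337/1.01×10^-8 + 0.508/1.36×10^-7) = 7.529×10^-3 rad.

7.53 mrad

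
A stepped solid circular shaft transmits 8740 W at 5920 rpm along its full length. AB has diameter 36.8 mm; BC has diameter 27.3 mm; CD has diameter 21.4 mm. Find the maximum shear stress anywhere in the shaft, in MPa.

ω = 2π·5920/60 = 619.9 rad/s, so T = P/ω = 8740 / 619.9 = 14.10 N·m.
Under the same torque, τ_max = 16T/(πd³) is largest where d is smallest — segment CD (d = 21.4 mm).
τ_max = 16·14.10/(π·(0.0214)³) = 7.326×10^6 Pa.

7.33 MPa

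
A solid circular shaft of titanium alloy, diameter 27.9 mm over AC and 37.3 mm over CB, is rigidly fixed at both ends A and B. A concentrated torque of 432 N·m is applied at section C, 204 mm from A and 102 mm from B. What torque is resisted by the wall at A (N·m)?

Compatibility: T_A·a/J_AC = T_B·b/J_CB with T_A + T_B = T₀.
J_AC = 5.95×10^-8 m⁴, J_CB = 1.90×10^-7 m⁴, so T_A = T₀·(J_AC/a)/((J_AC/a)+(J_CB/b)) = 58.46 N·m, T_B = 373.5 N·m.

58.5 N·m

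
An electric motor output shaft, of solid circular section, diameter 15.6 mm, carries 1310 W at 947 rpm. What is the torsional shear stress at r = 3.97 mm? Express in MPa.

ω = 2π·947/60 = 99.17 rad/s, so T = P/ω = 1310 / 99.17 = 13.21 N·m.
J = πd⁴/32 = π(0.0156)⁴/32 = 5.814×10^-9 m⁴.
Shear stress varies linearly with radius: τ = T·r/J = 13.21 × 0.00397 / 5.814×10^-9 = 9.020×10^6 Pa.

9.02 MPa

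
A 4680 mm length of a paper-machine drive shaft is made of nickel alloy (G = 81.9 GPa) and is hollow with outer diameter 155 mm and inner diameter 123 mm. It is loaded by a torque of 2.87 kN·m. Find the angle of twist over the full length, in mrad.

4.80 mrad

J = π(d_o⁴ − d_i⁴)/32 = π(0.155⁴ − 0.123⁴)/32 = 3.420×10^-5 m⁴.
θ = T·L/(G·J) = 2870 × 4.68 / (81.9×10⁹ × 3.420×10^-5) = 4.796×10^-3 rad.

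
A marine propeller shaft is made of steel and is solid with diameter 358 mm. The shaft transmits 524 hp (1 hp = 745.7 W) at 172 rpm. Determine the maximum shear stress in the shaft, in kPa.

2410 kPa

ω = 2π·172/60 = 18.01 rad/s, so T = P/ω = 524×745.7 / 18.01 = 21690 N·m.
J = πd⁴/32 = π(0.358)⁴/32 = 1.613×10^-3 m⁴.
τ_max = T·r/J = 21690 × 0.179 / 1.613×10^-3 = 2.408×10^6 Pa.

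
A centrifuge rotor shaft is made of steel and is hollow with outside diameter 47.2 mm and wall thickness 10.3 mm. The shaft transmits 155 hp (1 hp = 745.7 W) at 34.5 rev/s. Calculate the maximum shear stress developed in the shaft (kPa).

28700 kPa

ω = 2π·34.5 = 216.8 rad/s, so T = P/ω = 155×745.7 / 216.8 = 533.2 N·m.
J = π(d_o⁴ − d_i⁴)/32 = π(0.0472⁴ − 0.0266⁴)/32 = 4.381×10^-7 m⁴.
τ_max = T·r/J = 533.2 × 0.0236 / 4.381×10^-7 = 2.872×10^7 Pa.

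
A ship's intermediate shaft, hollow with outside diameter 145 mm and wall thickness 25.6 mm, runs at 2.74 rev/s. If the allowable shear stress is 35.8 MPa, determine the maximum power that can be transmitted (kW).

304 kW

J = π(d_o⁴ − d_i⁴)/32 = π(0.145⁴ − 0.0938⁴)/32 = 3.580×10^-5 m⁴.
T_max = τ_allow·J/r = 3.58×10^7 × 3.580×10^-5 / 0.0725 = 17680 N·m.
ω = 2π·2.74 = 17.22 rad/s, so P_max = T_max·ω = 3.043×10^5 W.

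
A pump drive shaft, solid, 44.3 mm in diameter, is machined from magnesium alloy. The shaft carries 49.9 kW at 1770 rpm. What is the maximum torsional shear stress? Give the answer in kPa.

ω = 2π·1770/60 = 185.4 rad/s, so T = P/ω = 49.9×10³ / 185.4 = 269.2 N·m.
J = πd⁴/32 = π(0.0443)⁴/32 = 3.781×10^-7 m⁴.
τ_max = T·r/J = 269.2 × 0.0221 / 3.781×10^-7 = 1.577×10^7 Pa.

15800 kPa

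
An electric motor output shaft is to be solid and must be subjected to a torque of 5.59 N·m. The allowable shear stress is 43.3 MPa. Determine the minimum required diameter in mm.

For a solid shaft τ_max = 16T/(πd³), so d = (16T/(π τ_allow))^(1/3) = (16·5.590/(π·4.33×10^7))^(1/3) = 0.008696 m.

8.70 mm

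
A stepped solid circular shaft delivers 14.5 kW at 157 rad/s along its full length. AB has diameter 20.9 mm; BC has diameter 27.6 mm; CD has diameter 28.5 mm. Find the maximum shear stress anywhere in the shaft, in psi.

7470 psi

ω = 157 rad/s, so T = P/ω = 14.5×10³ / 157.0 = 92.36 N·m.
Under the same torque, τ_max = 16T/(πd³) is largest where d is smallest — segment AB (d = 20.9 mm).
τ_max = 16·92.36/(π·(0.0209)³) = 5.152×10^7 Pa.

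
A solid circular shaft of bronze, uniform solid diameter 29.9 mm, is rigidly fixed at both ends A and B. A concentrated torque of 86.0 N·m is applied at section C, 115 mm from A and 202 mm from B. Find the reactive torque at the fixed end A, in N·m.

With uniform GJ and both ends fixed, compatibility θ_AC = θ_CB gives T_A·a = T_B·b, together with T_A + T_B = T₀.
T_A = T₀·b/(a+b) = 86.00·202/317.0 = 54.80 N·m; T_B = 31.20 N·m.

54.8 N·m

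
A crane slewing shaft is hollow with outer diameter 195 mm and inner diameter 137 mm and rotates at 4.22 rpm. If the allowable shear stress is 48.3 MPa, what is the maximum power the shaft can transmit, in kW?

23.5 kW

J = π(d_o⁴ − d_i⁴)/32 = π(0.195⁴ − 0.137⁴)/32 = 1.074×10^-4 m⁴.
T_max = τ_allow·J/r = 4.83×10^7 × 1.074×10^-4 / 0.0975 = 53190 N·m.
ω = 2π·4.22/60 = 0.4419 rad/s, so P_max = T_max·ω = 2.350×10^4 W.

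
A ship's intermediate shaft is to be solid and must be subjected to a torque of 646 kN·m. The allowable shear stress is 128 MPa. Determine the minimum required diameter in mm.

295 mm

For a solid shaft τ_max = 16T/(πd³), so d = (16T/(π τ_allow))^(1/3) = (16·646000/(π·1.28×10^8))^(1/3) = 0.2951 m.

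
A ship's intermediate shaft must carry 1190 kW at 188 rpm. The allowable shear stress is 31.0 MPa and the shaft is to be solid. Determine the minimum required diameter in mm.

ω = 2π·188/60 = 19.69 rad/s, so T = P/ω = 1190×10³ / 19.69 = 60450 N·m.
For a solid shaft τ_max = 16T/(πd³), so d = (16T/(π τ_allow))^(1/3) = (16·60450/(π·3.10×10^7))^(1/3) = 0.2149 m.

215 mm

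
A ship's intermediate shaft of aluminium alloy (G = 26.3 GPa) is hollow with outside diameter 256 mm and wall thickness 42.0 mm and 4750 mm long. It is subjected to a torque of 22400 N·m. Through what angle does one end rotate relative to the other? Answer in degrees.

0.690°

J = π(d_o⁴ − d_i⁴)/32 = π(0.256⁴ − 0.172⁴)/32 = 3.357×10^-4 m⁴.
θ = T·L/(G·J) = 22400 × 4.75 / (26.3×10⁹ × 3.357×10^-4) = 0.01205 rad.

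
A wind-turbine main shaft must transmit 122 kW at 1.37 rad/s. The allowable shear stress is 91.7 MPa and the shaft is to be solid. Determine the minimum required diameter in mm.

170 mm

ω = 1.37 rad/s, so T = P/ω = 122×10³ / 1.370 = 89050 N·m.
For a solid shaft τ_max = 16T/(πd³), so d = (16T/(π τ_allow))^(1/3) = (16·89050/(π·9.17×10^7))^(1/3) = 0.1704 m.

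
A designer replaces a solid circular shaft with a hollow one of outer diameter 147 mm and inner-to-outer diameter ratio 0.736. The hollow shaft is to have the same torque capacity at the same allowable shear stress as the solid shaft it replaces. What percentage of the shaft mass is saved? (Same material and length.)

42.2 %

Equal τ_max and T ⇒ the solid shaft needs d_s³ = d_o³(1−k⁴), so d_s = 147·(1−0.736⁴)^(1/3) = 130.9 mm.
Area ratio A_h/A_s = d_o²(1−k²)/d_s² = (1−k²)/(1−k⁴)^(2/3) = 0.5777.
Mass saving = 1 − 0.5777 = 42.2 %.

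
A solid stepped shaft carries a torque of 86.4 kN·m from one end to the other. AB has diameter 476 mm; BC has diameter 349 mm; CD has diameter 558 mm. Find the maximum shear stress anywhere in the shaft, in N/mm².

10.4 N/mm²

Under the same torque, τ_max = 16T/(πd³) is largest where d is smallest — segment BC (d = 349 mm).
τ_max = 16·86400/(π·(0.349)³) = 1.035×10^7 Pa.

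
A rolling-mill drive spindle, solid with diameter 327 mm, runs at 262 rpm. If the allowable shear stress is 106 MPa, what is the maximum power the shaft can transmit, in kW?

J = πd⁴/32 = π(0.327)⁴/32 = 1.123×10^-3 m⁴.
T_max = τ_allow·J/r = 1.06×10^8 × 1.123×10^-3 / 0.164 = 727700 N·m.
ω = 2π·262/60 = 27.44 rad/s, so P_max = T_max·ω = 1.997×10^7 W.

20000 kW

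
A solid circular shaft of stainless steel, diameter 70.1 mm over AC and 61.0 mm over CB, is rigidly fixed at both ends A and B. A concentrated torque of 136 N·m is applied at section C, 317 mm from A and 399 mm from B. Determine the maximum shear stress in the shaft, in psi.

Compatibility: T_A·a/J_AC = T_B·b/J_CB with T_A + T_B = T₀.
J_AC = 2.37×10^-6 m⁴, J_CB = 1.36×10^-6 m⁴, so T_A = T₀·(J_AC/a)/((J_AC/a)+(J_CB/b)) = 93.44 N·m, T_B = 42.56 N·m.
τ in each portion: τ_AC = 1.38×10^6 Pa, τ_CB = 9.55×10^5 Pa; maximum is in AC.
τ_max = T_AC·r/J = 93.44·0.0350/2.37×10^-6 = 1.381×10^6 Pa.

200 psi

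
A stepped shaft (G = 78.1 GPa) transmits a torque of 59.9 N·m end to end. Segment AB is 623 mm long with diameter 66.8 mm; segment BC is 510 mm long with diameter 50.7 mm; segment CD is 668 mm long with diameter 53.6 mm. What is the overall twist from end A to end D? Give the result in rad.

0.00148 rad

J_AB = π(0.0668)⁴/32 = 1.95×10^-6 m⁴; J_BC = π(0.0507)⁴/32 = 6.49×10^-7 m⁴; J_CD = π(0.0536)⁴/32 = 8.10×10^-7 m⁴.
θ = (T/G)·Σ L_i/J_i = (59.90/78.1×10⁹)·(0.623/1.95×10^-6 + 0.510/6.49×10^-7 + 0.668/8.10×10^-7) = 1.480×10^-3 rad.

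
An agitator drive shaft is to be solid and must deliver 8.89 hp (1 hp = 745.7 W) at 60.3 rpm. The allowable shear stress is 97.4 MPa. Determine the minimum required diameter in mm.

ω = 2π·60.3/60 = 6.315 rad/s, so T = P/ω = 8.89×745.7 / 6.315 = 1050 N·m.
For a solid shaft τ_max = 16T/(πd³), so d = (16T/(π τ_allow))^(1/3) = (16·1050/(π·9.74×10^7))^(1/3) = 0.03801 m.

38.0 mm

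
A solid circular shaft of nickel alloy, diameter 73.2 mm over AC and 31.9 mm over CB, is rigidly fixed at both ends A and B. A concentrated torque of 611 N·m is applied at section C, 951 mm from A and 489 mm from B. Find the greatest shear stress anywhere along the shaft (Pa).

Compatibility: T_A·a/J_AC = T_B·b/J_CB with T_A + T_B = T₀.
J_AC = 2.82×10^-6 m⁴, J_CB = 1.02×10^-7 m⁴, so T_A = T₀·(J_AC/a)/((J_AC/a)+(J_CB/b)) = 571.0 N·m, T_B = 40.05 N·m.
τ in each portion: τ_AC = 7.41×10^6 Pa, τ_CB = 6.28×10^6 Pa; maximum is in AC.
τ_max = T_AC·r/J = 571.0·0.0366/2.82×10^-6 = 7.414×10^6 Pa.

7.41e6 Pa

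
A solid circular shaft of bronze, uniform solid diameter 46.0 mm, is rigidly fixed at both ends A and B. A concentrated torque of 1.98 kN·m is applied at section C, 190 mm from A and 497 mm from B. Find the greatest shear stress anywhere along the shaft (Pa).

With uniform GJ and both ends fixed, compatibility θ_AC = θ_CB gives T_A·a = T_B·b, together with T_A + T_B = T₀.
T_A = T₀·b/(a+b) = 1980·497/687.0 = 1432 N·m; T_B = 547.6 N·m.
τ in each portion: τ_AC = 7.49×10^7 Pa, τ_CB = 2.87×10^7 Pa; maximum is in AC.
τ_max = T_AC·r/J = 1432·0.0230/4.40×10^-7 = 7.495×10^7 Pa.

7.49e7 Pa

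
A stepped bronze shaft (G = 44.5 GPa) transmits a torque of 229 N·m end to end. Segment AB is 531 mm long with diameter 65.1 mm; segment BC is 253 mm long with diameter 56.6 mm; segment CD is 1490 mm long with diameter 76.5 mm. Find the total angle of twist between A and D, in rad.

J_AB = π(0.0651)⁴/32 = 1.76×10^-6 m⁴; J_BC = π(0.0566)⁴/32 = 1.01×10^-6 m⁴; J_CD = π(0.0765)⁴/32 = 3.36×10^-6 m⁴.
θ = (T/G)·Σ L_i/J_i = (229.0/44.5×10⁹)·(0.531/1.76×10^-6 + 0.253/1.01×10^-6 + 1.49/3.36×10^-6) = 5.122×10^-3 rad.

0.00512 rad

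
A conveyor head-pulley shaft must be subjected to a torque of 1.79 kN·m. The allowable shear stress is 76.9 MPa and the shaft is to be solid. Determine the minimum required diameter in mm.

For a solid shaft τ_max = 16T/(πd³), so d = (16T/(π τ_allow))^(1/3) = (16·1790/(π·7.69×10^7))^(1/3) = 0.04912 m.

49.1 mm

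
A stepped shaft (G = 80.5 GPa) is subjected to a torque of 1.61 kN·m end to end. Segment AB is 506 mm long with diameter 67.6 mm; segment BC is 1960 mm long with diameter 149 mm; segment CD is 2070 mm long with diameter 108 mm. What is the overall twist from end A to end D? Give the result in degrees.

J_AB = π(0.0676)⁴/32 = 2.05×10^-6 m⁴; J_BC = π(0.149)⁴/32 = 4.84×10^-5 m⁴; J_CD = π(0.108)⁴/32 = 1.34×10^-5 m⁴.
θ = (T/G)·Σ L_i/J_i = (1610/80.5×10⁹)·(0.506/2.05×10^-6 + 1.96/4.84×10^-5 + 2.07/1.34×10^-5) = 8.846×10^-3 rad.

0.507°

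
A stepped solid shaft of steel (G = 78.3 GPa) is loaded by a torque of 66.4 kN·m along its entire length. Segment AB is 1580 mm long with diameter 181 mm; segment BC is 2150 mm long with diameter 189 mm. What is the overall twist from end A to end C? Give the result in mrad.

27.3 mrad

J_AB = π(0.181)⁴/32 = 1.05×10^-4 m⁴; J_BC = π(0.189)⁴/32 = 1.25×10^-4 m⁴.
θ = (T/G)·Σ L_i/J_i = (66400/78.3×10⁹)·(1.58/1.05×10^-4 + 2.15/1.25×10^-4) = 0.02727 rad.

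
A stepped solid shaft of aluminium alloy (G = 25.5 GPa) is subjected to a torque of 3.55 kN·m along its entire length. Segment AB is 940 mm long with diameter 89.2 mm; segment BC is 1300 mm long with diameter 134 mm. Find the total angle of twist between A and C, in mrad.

26.8 mrad

J_AB = π(0.0892)⁴/32 = 6.22×10^-6 m⁴; J_BC = π(0.134)⁴/32 = 3.17×10^-5 m⁴.
θ = (T/G)·Σ L_i/J_i = (3550/25.5×10⁹)·(0.940/6.22×10^-6 + 1.30/3.17×10^-5) = 0.02677 rad.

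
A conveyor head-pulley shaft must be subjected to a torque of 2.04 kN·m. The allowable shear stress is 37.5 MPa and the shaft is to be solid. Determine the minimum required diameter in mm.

65.2 mm

For a solid shaft τ_max = 16T/(πd³), so d = (16T/(π τ_allow))^(1/3) = (16·2040/(π·3.75×10^7))^(1/3) = 0.06519 m.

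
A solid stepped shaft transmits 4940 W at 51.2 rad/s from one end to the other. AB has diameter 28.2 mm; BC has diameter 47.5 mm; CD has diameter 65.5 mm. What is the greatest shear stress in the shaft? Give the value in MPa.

ω = 51.2 rad/s, so T = P/ω = 4940 / 51.20 = 96.48 N·m.
Under the same torque, τ_max = 16T/(πd³) is largest where d is smallest — segment AB (d = 28.2 mm).
τ_max = 16·96.48/(π·(0.0282)³) = 2.191×10^7 Pa.

21.9 MPa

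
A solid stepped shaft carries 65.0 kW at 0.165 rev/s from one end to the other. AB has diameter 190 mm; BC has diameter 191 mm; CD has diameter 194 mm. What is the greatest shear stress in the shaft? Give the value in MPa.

ω = 2π·0.165 = 1.037 rad/s, so T = P/ω = 65.0×10³ / 1.037 = 62700 N·m.
Under the same torque, τ_max = 16T/(πd³) is largest where d is smallest — segment AB (d = 190 mm).
τ_max = 16·62700/(π·(0.190)³) = 4.655×10^7 Pa.

46.6 MPa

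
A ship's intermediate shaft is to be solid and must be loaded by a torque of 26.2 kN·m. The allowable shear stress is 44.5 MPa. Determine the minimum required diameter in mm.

144 mm

For a solid shaft τ_max = 16T/(πd³), so d = (16T/(π τ_allow))^(1/3) = (16·26200/(π·4.45×10^7))^(1/3) = 0.1442 m.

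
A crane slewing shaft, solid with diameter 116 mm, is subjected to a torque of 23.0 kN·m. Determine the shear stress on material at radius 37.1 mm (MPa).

J = πd⁴/32 = π(0.116)⁴/32 = 1.778×10^-5 m⁴.
Shear stress varies linearly with radius: τ = T·r/J = 23000 × 0.0371 / 1.778×10^-5 = 4.800×10^7 Pa.

48.0 MPa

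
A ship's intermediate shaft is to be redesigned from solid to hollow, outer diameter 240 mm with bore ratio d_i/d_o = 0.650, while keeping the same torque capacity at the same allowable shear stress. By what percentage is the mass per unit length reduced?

34.2 %

Equal τ_max and T ⇒ the solid shaft needs d_s³ = d_o³(1−k⁴), so d_s = 240·(1−0.650⁴)^(1/3) = 224.8 mm.
Area ratio A_h/A_s = d_o²(1−k²)/d_s² = (1−k²)/(1−k⁴)^(2/3) = 0.6584.
Mass saving = 1 − 0.6584 = 34.2 %.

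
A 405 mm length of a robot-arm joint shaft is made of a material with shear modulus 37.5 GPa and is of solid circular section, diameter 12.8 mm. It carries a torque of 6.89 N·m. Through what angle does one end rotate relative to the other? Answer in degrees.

1.62°

J = πd⁴/32 = π(0.0128)⁴/32 = 2.635×10^-9 m⁴.
θ = T·L/(G·J) = 6.890 × 0.405 / (37.5×10⁹ × 2.635×10^-9) = 0.02824 rad.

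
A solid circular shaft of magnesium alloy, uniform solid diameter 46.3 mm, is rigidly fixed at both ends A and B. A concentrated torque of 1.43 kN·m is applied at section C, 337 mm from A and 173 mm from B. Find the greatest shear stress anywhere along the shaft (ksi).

With uniform GJ and both ends fixed, compatibility θ_AC = θ_CB gives T_A·a = T_B·b, together with T_A + T_B = T₀.
T_A = T₀·b/(a+b) = 1430·173/510.0 = 485.1 N·m; T_B = 944.9 N·m.
τ in each portion: τ_AC = 2.49×10^7 Pa, τ_CB = 4.85×10^7 Pa; maximum is in CB.
τ_max = T_CB·r/J = 944.9·0.0231/4.51×10^-7 = 4.849×10^7 Pa.

7.03 ksi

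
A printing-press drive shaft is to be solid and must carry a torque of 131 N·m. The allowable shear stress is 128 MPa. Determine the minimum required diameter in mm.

For a solid shaft τ_max = 16T/(πd³), so d = (16T/(π τ_allow))^(1/3) = (16·131.0/(π·1.28×10^8))^(1/3) = 0.01734 m.

17.3 mm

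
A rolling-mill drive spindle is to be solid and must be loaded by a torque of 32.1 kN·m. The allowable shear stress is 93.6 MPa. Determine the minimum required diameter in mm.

For a solid shaft τ_max = 16T/(πd³), so d = (16T/(π τ_allow))^(1/3) = (16·32100/(π·9.36×10^7))^(1/3) = 0.1204 m.

120 mm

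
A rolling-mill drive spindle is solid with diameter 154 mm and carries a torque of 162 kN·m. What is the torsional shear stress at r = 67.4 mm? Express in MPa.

J = πd⁴/32 = π(0.154)⁴/32 = 5.522×10^-5 m⁴.
Shear stress varies linearly with radius: τ = T·r/J = 162000 × 0.0674 / 5.522×10^-5 = 1.977×10^8 Pa.

198 MPa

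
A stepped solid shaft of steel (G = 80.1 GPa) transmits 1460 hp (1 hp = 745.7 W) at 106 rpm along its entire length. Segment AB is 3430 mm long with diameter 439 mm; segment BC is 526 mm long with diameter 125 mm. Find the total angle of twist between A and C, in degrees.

ω = 2π·106/60 = 11.10 rad/s, so T = P/ω = 1460×745.7 / 11.10 = 98080 N·m.
J_AB = π(0.439)⁴/32 = 3.65×10^-3 m⁴; J_BC = π(0.125)⁴/32 = 2.40×10^-5 m⁴.
θ = (T/G)·Σ L_i/J_i = (98080/80.1×10⁹)·(3.43/3.65×10^-3 + 0.526/2.40×10^-5) = 0.02802 rad.

1.61°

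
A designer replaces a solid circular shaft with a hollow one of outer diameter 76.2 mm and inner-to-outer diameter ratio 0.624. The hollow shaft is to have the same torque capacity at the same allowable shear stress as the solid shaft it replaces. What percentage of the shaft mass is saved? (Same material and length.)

31.9 %

Equal τ_max and T ⇒ the solid shaft needs d_s³ = d_o³(1−k⁴), so d_s = 76.2·(1−0.624⁴)^(1/3) = 72.14 mm.
Area ratio A_h/A_s = d_o²(1−k²)/d_s² = (1−k²)/(1−k⁴)^(2/3) = 0.6814.
Mass saving = 1 − 0.6814 = 31.9 %.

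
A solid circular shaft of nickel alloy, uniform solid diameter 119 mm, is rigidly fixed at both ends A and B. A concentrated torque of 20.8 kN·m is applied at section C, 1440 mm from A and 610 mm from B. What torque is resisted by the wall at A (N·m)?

6190 N·m

With uniform GJ and both ends fixed, compatibility θ_AC = θ_CB gives T_A·a = T_B·b, together with T_A + T_B = T₀.
T_A = T₀·b/(a+b) = 20800·610/2050 = 6189 N·m; T_B = 14610 N·m.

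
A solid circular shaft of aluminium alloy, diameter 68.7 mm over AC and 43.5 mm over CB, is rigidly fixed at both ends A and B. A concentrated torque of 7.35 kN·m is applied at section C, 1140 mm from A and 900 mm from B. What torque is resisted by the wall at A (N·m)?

Compatibility: T_A·a/J_AC = T_B·b/J_CB with T_A + T_B = T₀.
J_AC = 2.19×10^-6 m⁴, J_CB = 3.52×10^-7 m⁴, so T_A = T₀·(J_AC/a)/((J_AC/a)+(J_CB/b)) = 6107 N·m, T_B = 1243 N·m.

6110 N·m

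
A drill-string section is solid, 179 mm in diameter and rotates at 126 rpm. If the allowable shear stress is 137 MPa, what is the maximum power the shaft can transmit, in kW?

J = πd⁴/32 = π(0.179)⁴/32 = 1.008×10^-4 m⁴.
T_max = τ_allow·J/r = 1.37×10^8 × 1.008×10^-4 / 0.0895 = 154300 N·m.
ω = 2π·126/60 = 13.19 rad/s, so P_max = T_max·ω = 2.036×10^6 W.

2040 kW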